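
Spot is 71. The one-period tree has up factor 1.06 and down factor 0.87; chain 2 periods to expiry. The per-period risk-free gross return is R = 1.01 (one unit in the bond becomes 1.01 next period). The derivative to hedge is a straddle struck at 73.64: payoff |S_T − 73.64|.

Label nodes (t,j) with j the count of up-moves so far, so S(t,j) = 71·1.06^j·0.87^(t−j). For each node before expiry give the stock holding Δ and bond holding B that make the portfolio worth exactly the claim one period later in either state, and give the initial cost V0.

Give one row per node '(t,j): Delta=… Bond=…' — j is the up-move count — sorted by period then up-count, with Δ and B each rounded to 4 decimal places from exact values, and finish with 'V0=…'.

(0,0): Delta=-0.3364 Bond=31.6022
(1,0): Delta=-1.0000 Bond=72.9109
(1,1): Delta=-0.1418 Bond=17.2780
V0=7.7202

The replicating-portfolio and risk-neutral prices coincide; use p* = (1.01−0.87)/(1.06−0.87) = 0.7368 for the latter.
Terminal payoffs: V(2,0)=19.9001, V(2,1)=8.1638, V(2,2)=6.1356
Node (1,0) S=61.7700: V=(p*·8.1638+(1−p*)·19.9001)/1.01=11.1409; Δ=(8.1638−19.9001)/(65.4762−53.7399)=-1.0000; B=V−Δ·S=72.9109
Node (1,1) S=75.2600: V=(p*·6.1356+(1−p*)·8.1638)/1.01=6.6033; Δ=(6.1356−8.1638)/(79.7756−65.4762)=-0.1418; B=V−Δ·S=17.2780
Node (0,0) S=71.0000: V=(p*·6.6033+(1−p*)·11.1409)/1.01=7.7202; Δ=(6.6033−11.1409)/(75.2600−61.7700)=-0.3364; B=V−Δ·S=31.6022
Self-financing check: at every node Δ·S+B equals the discounted successor values.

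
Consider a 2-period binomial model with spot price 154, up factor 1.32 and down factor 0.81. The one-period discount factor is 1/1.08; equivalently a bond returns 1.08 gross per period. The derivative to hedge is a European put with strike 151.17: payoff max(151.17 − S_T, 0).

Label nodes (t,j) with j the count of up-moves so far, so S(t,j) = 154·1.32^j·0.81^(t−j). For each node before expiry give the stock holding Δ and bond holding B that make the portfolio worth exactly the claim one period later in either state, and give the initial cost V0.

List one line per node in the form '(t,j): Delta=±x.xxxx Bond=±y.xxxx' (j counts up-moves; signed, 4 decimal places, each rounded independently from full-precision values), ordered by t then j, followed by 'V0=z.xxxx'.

(0,0): Delta=-0.2781 Bond=52.3480
(1,0): Delta=-0.7880 Bond=120.1387
(1,1): Delta=0.0000 Bond=0.0000
V0=9.5178

The replicating-portfolio and risk-neutral prices coincide; use p* = (1.08−0.81)/(1.32−0.81) = 0.5294 for the latter.
At expiry t=2: V(2,0)=50.1306, V(2,1)=0.0000, V(2,2)=0.0000
  t=1,j=0: stock 124.7400 → up 164.6568 (V=0.0000), down 101.0394 (V=50.1306). Price 21.8434; hedge Δ=-0.7880, bond B=120.1387.
  t=1,j=1: stock 203.2800 → up 268.3296 (V=0.0000), down 164.6568 (V=0.0000). Price 0.0000; hedge Δ=0.0000, bond B=0.0000.
  t=0,j=0: stock 154.0000 → up 203.2800 (V=0.0000), down 124.7400 (V=21.8434). Price 9.5178; hedge Δ=-0.2781, bond B=52.3480.
Self-financing check: at every node Δ·S+B equals the discounted successor values.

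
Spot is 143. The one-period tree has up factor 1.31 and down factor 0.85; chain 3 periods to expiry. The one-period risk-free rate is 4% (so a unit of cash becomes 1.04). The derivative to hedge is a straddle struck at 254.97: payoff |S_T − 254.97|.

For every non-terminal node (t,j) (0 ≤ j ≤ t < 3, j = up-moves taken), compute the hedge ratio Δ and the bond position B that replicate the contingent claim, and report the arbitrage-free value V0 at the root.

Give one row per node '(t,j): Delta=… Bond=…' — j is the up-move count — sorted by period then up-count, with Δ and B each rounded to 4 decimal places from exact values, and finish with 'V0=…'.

No-arbitrage ⇒ martingale measure with p* = (R−d)/(u−d) = 0.4130.
Terminal payoffs: V(3,0)=167.1501, V(3,1)=119.6241, V(3,2)=46.3780, V(3,3)=66.5070
Node (2,0) S=103.3175: V=(p*·119.6241+(1−p*)·167.1501)/1.04=141.8460; Δ=(119.6241−167.1501)/(135.3459−87.8199)=-1.0000; B=V−Δ·S=245.1635
Node (2,1) S=159.2305: V=(p*·46.3780+(1−p*)·119.6241)/1.04=85.9330; Δ=(46.3780−119.6241)/(208.5920−135.3459)=-1.0000; B=V−Δ·S=245.1635
Node (2,2) S=245.4023: V=(p*·66.5070+(1−p*)·46.3780)/1.04=52.5886; Δ=(66.5070−46.3780)/(321.4770−208.5920)=0.1783; B=V−Δ·S=8.8300
Node (1,0) S=121.5500: V=(p*·85.9330+(1−p*)·141.8460)/1.04=114.1841; Δ=(85.9330−141.8460)/(159.2305−103.3175)=-1.0000; B=V−Δ·S=235.7341
Node (1,1) S=187.3300: V=(p*·52.5886+(1−p*)·85.9330)/1.04=69.3849; Δ=(52.5886−85.9330)/(245.4023−159.2305)=-0.3870; B=V−Δ·S=141.8726
Node (0,0) S=143.0000: V=(p*·69.3849+(1−p*)·114.1841)/1.04=92.0001; Δ=(69.3849−114.1841)/(187.3300−121.5500)=-0.6810; B=V−Δ·S=189.3896
Root portfolio cost Δ·143+B reproduces V0=92.0001.

(0,0): Delta=-0.6810 Bond=189.3896
(1,0): Delta=-1.0000 Bond=235.7341
(1,1): Delta=-0.3870 Bond=141.8726
(2,0): Delta=-1.0000 Bond=245.1635
(2,1): Delta=-1.0000 Bond=245.1635
(2,2): Delta=0.1783 Bond=8.8300
V0=92.0001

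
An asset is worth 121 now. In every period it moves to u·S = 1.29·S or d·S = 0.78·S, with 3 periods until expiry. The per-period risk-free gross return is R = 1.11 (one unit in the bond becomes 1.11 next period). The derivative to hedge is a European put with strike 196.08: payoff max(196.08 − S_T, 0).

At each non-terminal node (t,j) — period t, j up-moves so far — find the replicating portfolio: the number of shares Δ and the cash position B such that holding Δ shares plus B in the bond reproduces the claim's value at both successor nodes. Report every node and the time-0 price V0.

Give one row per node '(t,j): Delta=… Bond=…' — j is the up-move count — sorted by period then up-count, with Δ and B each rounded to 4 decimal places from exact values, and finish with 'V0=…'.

(0,0): Delta=-0.6494 Bond=113.5612
(1,0): Delta=-1.0000 Bond=159.1429
(1,1): Delta=-0.5338 Bond=108.0039
(2,0): Delta=-1.0000 Bond=176.6486
(2,1): Delta=-1.0000 Bond=176.6486
(2,2): Delta=-0.3800 Bond=88.9219
V0=34.9843

The replicating-portfolio and risk-neutral prices coincide; use p* = (1.11−0.78)/(1.29−0.78) = 0.6471 for the latter.
Payoff layer (t=3): V(3,0)=138.6592, V(3,1)=101.1148, V(3,2)=39.0222, V(3,3)=0.0000
Node (2,0) S=73.6164: V=(p*·101.1148+(1−p*)·138.6592)/1.11=103.0322; Δ=(101.1148−138.6592)/(94.9652−57.4208)=-1.0000; B=V−Δ·S=176.6486
Node (2,1) S=121.7502: V=(p*·39.0222+(1−p*)·101.1148)/1.11=54.8984; Δ=(39.0222−101.1148)/(157.0578−94.9652)=-1.0000; B=V−Δ·S=176.6486
Node (2,2) S=201.3561: V=(p*·0.0000+(1−p*)·39.0222)/1.11=12.4077; Δ=(0.0000−39.0222)/(259.7494−157.0578)=-0.3800; B=V−Δ·S=88.9219
Node (1,0) S=94.3800: V=(p*·54.8984+(1−p*)·103.0322)/1.11=64.7629; Δ=(54.8984−103.0322)/(121.7502−73.6164)=-1.0000; B=V−Δ·S=159.1429
Node (1,1) S=156.0900: V=(p*·12.4077+(1−p*)·54.8984)/1.11=24.6887; Δ=(12.4077−54.8984)/(201.3561−121.7502)=-0.5338; B=V−Δ·S=108.0039
Node (0,0) S=121.0000: V=(p*·24.6887+(1−p*)·64.7629)/1.11=34.9843; Δ=(24.6887−64.7629)/(156.0900−94.3800)=-0.6494; B=V−Δ·S=113.5612
Check: Δ(0,0)·S0 + B(0,0) = 34.9843 = V0.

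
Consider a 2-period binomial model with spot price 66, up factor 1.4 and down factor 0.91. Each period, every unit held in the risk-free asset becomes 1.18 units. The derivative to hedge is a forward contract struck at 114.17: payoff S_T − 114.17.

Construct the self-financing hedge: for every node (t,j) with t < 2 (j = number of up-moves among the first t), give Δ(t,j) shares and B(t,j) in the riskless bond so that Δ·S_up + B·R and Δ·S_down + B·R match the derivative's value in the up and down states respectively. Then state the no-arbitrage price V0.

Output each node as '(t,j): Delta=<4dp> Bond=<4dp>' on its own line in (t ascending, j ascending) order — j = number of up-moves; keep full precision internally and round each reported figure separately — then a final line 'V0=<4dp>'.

(0,0): Delta=1.0000 Bond=-81.9951
(1,0): Delta=1.0000 Bond=-96.7542
(1,1): Delta=1.0000 Bond=-96.7542
V0=-15.9951

Since d<R<u, set p* = (R−d)/(u−d) = 0.5510; price each node as the discounted p*-expectation of its children.
Terminal values V(2,·): V(2,0)=-59.5154, V(2,1)=-30.0860, V(2,2)=15.1900
(1,0): S=60.0600. Δ = (V_up−V_dn)/(S_up−S_dn) = (-30.0860−-59.5154)/(84.0840−54.6546) = 1.0000. V = [p*·-30.0860 + (1−p*)·-59.5154]/1.18 = -36.6942. B = V − Δ·S = -96.7542.
(1,1): S=92.4000. Δ = (V_up−V_dn)/(S_up−S_dn) = (15.1900−-30.0860)/(129.3600−84.0840) = 1.0000. V = [p*·15.1900 + (1−p*)·-30.0860]/1.18 = -4.3542. B = V − Δ·S = -96.7542.
(0,0): S=66.0000. Δ = (V_up−V_dn)/(S_up−S_dn) = (-4.3542−-36.6942)/(92.4000−60.0600) = 1.0000. V = [p*·-4.3542 + (1−p*)·-36.6942]/1.18 = -15.9951. B = V − Δ·S = -81.9951.
Each (Δ,B) replicates both successor values, so the strategy is self-financing and V0 is arbitrage-free.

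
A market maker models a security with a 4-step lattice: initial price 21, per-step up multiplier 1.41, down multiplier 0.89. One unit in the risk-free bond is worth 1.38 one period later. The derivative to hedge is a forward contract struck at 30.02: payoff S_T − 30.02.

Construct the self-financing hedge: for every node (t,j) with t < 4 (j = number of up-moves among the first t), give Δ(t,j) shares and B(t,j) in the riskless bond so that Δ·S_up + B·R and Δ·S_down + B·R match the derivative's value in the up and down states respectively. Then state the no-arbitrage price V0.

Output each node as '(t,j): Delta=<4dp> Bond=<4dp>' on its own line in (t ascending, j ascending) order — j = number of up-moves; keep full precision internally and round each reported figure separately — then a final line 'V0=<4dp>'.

(0,0): Delta=1.0000 Bond=-8.2774
(1,0): Delta=1.0000 Bond=-11.4228
(1,1): Delta=1.0000 Bond=-11.4228
(2,0): Delta=1.0000 Bond=-15.7635
(2,1): Delta=1.0000 Bond=-15.7635
(2,2): Delta=1.0000 Bond=-15.7635
(3,0): Delta=1.0000 Bond=-21.7536
(3,1): Delta=1.0000 Bond=-21.7536
(3,2): Delta=1.0000 Bond=-21.7536
(3,3): Delta=1.0000 Bond=-21.7536
V0=12.7226

Since d<R<u, set p* = (R−d)/(u−d) = 0.9423; price each node as the discounted p*-expectation of its children.
At expiry t=4: V(4,0)=-16.8441, V(4,1)=-9.1459, V(4,2)=3.0503, V(4,3)=22.3722, V(4,4)=52.9834
  t=3,j=0: stock 14.8043 → up 20.8741 (V=-9.1459), down 13.1759 (V=-16.8441). Price -6.9493; hedge Δ=1.0000, bond B=-21.7536.
  t=3,j=1: stock 23.4541 → up 33.0703 (V=3.0503), down 20.8741 (V=-9.1459). Price 1.7005; hedge Δ=1.0000, bond B=-21.7536.
  t=3,j=2: stock 37.1576 → up 52.3922 (V=22.3722), down 33.0703 (V=3.0503). Price 15.4040; hedge Δ=1.0000, bond B=-21.7536.
  t=3,j=3: stock 58.8676 → up 83.0034 (V=52.9834), down 52.3922 (V=22.3722). Price 37.1140; hedge Δ=1.0000, bond B=-21.7536.
  t=2,j=0: stock 16.6341 → up 23.4541 (V=1.7005), down 14.8043 (V=-6.9493). Price 0.8706; hedge Δ=1.0000, bond B=-15.7635.
  t=2,j=1: stock 26.3529 → up 37.1576 (V=15.4040), down 23.4541 (V=1.7005). Price 10.5894; hedge Δ=1.0000, bond B=-15.7635.
  t=2,j=2: stock 41.7501 → up 58.8676 (V=37.1140), down 37.1576 (V=15.4040). Price 25.9866; hedge Δ=1.0000, bond B=-15.7635.
  t=1,j=0: stock 18.6900 → up 26.3529 (V=10.5894), down 16.6341 (V=0.8706). Price 7.2672; hedge Δ=1.0000, bond B=-11.4228.
  t=1,j=1: stock 29.6100 → up 41.7501 (V=25.9866), down 26.3529 (V=10.5894). Price 18.1872; hedge Δ=1.0000, bond B=-11.4228.
  t=0,j=0: stock 21.0000 → up 29.6100 (V=18.1872), down 18.6900 (V=7.2672). Price 12.7226; hedge Δ=1.0000, bond B=-8.2774.
Self-financing check: at every node Δ·S+B equals the discounted successor values.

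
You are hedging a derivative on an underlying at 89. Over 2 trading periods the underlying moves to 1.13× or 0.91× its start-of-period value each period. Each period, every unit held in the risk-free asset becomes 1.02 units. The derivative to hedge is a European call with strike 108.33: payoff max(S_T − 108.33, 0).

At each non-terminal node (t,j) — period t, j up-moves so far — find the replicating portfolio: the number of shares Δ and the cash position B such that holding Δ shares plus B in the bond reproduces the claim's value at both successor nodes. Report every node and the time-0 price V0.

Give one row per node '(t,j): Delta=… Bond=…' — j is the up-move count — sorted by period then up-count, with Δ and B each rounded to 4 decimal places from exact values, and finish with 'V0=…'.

Risk-neutral probability p* = (R−d)/(u−d) = (1.02−0.91)/(1.13−0.91) = 0.5000.
Payoff layer (t=2): V(2,0)=0.0000, V(2,1)=0.0000, V(2,2)=5.3141
Node (1,0) S=80.9900: V=(p*·0.0000+(1−p*)·0.0000)/1.02=0.0000; Δ=(0.0000−0.0000)/(91.5187−73.7009)=0.0000; B=V−Δ·S=0.0000
Node (1,1) S=100.5700: V=(p*·5.3141+(1−p*)·0.0000)/1.02=2.6050; Δ=(5.3141−0.0000)/(113.6441−91.5187)=0.2402; B=V−Δ·S=-21.5500
Node (0,0) S=89.0000: V=(p*·2.6050+(1−p*)·0.0000)/1.02=1.2769; Δ=(2.6050−0.0000)/(100.5700−80.9900)=0.1330; B=V−Δ·S=-10.5637
The time-0 hedge costs 1.2769, which is the no-arbitrage price.

(0,0): Delta=0.1330 Bond=-10.5637
(1,0): Delta=0.0000 Bond=0.0000
(1,1): Delta=0.2402 Bond=-21.5500
V0=1.2769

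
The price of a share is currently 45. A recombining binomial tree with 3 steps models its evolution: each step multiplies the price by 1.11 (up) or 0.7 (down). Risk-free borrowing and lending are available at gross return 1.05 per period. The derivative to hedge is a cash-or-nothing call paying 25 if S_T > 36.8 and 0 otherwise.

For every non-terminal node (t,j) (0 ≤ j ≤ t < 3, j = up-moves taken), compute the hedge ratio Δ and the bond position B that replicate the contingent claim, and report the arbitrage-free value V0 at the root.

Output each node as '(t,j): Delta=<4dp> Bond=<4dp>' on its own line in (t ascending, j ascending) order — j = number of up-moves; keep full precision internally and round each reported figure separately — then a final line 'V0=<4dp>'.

Since d<R<u, set p* = (R−d)/(u−d) = 0.8537; price each node as the discounted p*-expectation of its children.
Terminal payoffs: V(3,0)=0.0000, V(3,1)=0.0000, V(3,2)=25.0000, V(3,3)=25.0000
(2,0): S=22.0500. Δ = (V_up−V_dn)/(S_up−S_dn) = (0.0000−0.0000)/(24.4755−15.4350) = 0.0000. V = [p*·0.0000 + (1−p*)·0.0000]/1.05 = 0.0000. B = V − Δ·S = 0.0000.
(2,1): S=34.9650. Δ = (V_up−V_dn)/(S_up−S_dn) = (25.0000−0.0000)/(38.8111−24.4755) = 1.7439. V = [p*·25.0000 + (1−p*)·0.0000]/1.05 = 20.3252. B = V − Δ·S = -40.6504.
(2,2): S=55.4445. Δ = (V_up−V_dn)/(S_up−S_dn) = (25.0000−25.0000)/(61.5434−38.8112) = 0.0000. V = [p*·25.0000 + (1−p*)·25.0000]/1.05 = 23.8095. B = V − Δ·S = 23.8095.
(1,0): S=31.5000. Δ = (V_up−V_dn)/(S_up−S_dn) = (20.3252−0.0000)/(34.9650−22.0500) = 1.5738. V = [p*·20.3252 + (1−p*)·0.0000]/1.05 = 16.5246. B = V − Δ·S = -33.0491.
(1,1): S=49.9500. Δ = (V_up−V_dn)/(S_up−S_dn) = (23.8095−20.3252)/(55.4445−34.9650) = 0.1701. V = [p*·23.8095 + (1−p*)·20.3252]/1.05 = 22.1901. B = V − Δ·S = 13.6918.
(0,0): S=45.0000. Δ = (V_up−V_dn)/(S_up−S_dn) = (22.1901−16.5246)/(49.9500−31.5000) = 0.3071. V = [p*·22.1901 + (1−p*)·16.5246]/1.05 = 20.3438. B = V − Δ·S = 6.5254.
Root portfolio cost Δ·45+B reproduces V0=20.3438.

(0,0): Delta=0.3071 Bond=6.5254
(1,0): Delta=1.5738 Bond=-33.0491
(1,1): Delta=0.1701 Bond=13.6918
(2,0): Delta=0.0000 Bond=0.0000
(2,1): Delta=1.7439 Bond=-40.6504
(2,2): Delta=0.0000 Bond=23.8095
V0=20.3438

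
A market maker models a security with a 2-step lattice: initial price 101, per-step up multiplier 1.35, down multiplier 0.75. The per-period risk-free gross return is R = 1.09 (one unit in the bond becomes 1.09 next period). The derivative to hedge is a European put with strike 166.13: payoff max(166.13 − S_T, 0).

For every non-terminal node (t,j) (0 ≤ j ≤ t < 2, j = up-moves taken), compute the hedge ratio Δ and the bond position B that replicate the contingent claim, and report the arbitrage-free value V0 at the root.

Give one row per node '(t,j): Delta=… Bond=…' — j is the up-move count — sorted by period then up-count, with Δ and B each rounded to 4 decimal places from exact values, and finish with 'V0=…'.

No-arbitrage ⇒ martingale measure with p* = (R−d)/(u−d) = 0.5667.
Terminal values V(2,·): V(2,0)=109.3175, V(2,1)=63.8675, V(2,2)=0.0000
  t=1,j=0: stock 75.7500 → up 102.2625 (V=63.8675), down 56.8125 (V=109.3175). Price 76.6628; hedge Δ=-1.0000, bond B=152.4128.
  t=1,j=1: stock 136.3500 → up 184.0725 (V=0.0000), down 102.2625 (V=63.8675). Price 25.3907; hedge Δ=-0.7807, bond B=131.8366.
  t=0,j=0: stock 101.0000 → up 136.3500 (V=25.3907), down 75.7500 (V=76.6628). Price 43.6777; hedge Δ=-0.8461, bond B=129.1312.
Each (Δ,B) replicates both successor values, so the strategy is self-financing and V0 is arbitrage-free.

(0,0): Delta=-0.8461 Bond=129.1312
(1,0): Delta=-1.0000 Bond=152.4128
(1,1): Delta=-0.7807 Bond=131.8366
V0=43.6777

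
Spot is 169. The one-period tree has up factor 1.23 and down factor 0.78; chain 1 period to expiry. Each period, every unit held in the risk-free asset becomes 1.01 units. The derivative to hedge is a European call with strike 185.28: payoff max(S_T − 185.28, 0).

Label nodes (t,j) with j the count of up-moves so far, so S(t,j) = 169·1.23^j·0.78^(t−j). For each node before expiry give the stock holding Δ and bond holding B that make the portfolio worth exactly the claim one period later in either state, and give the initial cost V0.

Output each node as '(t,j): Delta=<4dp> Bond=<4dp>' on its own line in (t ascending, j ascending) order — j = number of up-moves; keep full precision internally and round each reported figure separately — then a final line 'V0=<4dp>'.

(0,0): Delta=0.2970 Bond=-38.7683
V0=11.4317

The replicating-portfolio and risk-neutral prices coincide; use p* = (1.01−0.78)/(1.23−0.78) = 0.5111 for the latter.
Payoff layer (t=1): V(1,0)=0.0000, V(1,1)=22.5900
  t=0,j=0: stock 169.0000 → up 207.8700 (V=22.5900), down 131.8200 (V=0.0000). Price 11.4317; hedge Δ=0.2970, bond B=-38.7683.
Each (Δ,B) replicates both successor values, so the strategy is self-financing and V0 is arbitrage-free.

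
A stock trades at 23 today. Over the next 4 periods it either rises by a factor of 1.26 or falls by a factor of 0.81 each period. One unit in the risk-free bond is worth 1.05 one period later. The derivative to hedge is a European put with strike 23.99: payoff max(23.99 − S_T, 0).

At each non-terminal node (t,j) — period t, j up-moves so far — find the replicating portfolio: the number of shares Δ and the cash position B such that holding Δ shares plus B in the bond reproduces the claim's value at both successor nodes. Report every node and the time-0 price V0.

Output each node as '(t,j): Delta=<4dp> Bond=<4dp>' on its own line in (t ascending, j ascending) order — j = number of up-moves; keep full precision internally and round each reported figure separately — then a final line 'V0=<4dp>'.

Under the risk-neutral measure, an up-move has probability p* = (R−d)/(u−d) = 0.5333 and values discount at R = 1.05.
Terminal payoffs: V(4,0)=14.0893, V(4,1)=8.5888, V(4,2)=0.0326, V(4,3)=0.0000, V(4,4)=0.0000
(3,0): S=12.2231. Δ = (V_up−V_dn)/(S_up−S_dn) = (8.5888−14.0893)/(15.4012−9.9007) = -1.0000. V = [p*·8.5888 + (1−p*)·14.0893]/1.05 = 10.6245. B = V − Δ·S = 22.8476.
(3,1): S=19.0138. Δ = (V_up−V_dn)/(S_up−S_dn) = (0.0326−8.5888)/(23.9574−15.4012) = -1.0000. V = [p*·0.0326 + (1−p*)·8.5888]/1.05 = 3.8338. B = V − Δ·S = 22.8476.
(3,2): S=29.5770. Δ = (V_up−V_dn)/(S_up−S_dn) = (0.0000−0.0326)/(37.2670−23.9574) = -0.0025. V = [p*·0.0000 + (1−p*)·0.0326]/1.05 = 0.0145. B = V − Δ·S = 0.0870.
(3,3): S=46.0086. Δ = (V_up−V_dn)/(S_up−S_dn) = (0.0000−0.0000)/(57.9709−37.2670) = 0.0000. V = [p*·0.0000 + (1−p*)·0.0000]/1.05 = 0.0000. B = V − Δ·S = 0.0000.
(2,0): S=15.0903. Δ = (V_up−V_dn)/(S_up−S_dn) = (3.8338−10.6245)/(19.0138−12.2231) = -1.0000. V = [p*·3.8338 + (1−p*)·10.6245]/1.05 = 6.6693. B = V − Δ·S = 21.7596.
(2,1): S=23.4738. Δ = (V_up−V_dn)/(S_up−S_dn) = (0.0145−3.8338)/(29.5770−19.0138) = -0.3616. V = [p*·0.0145 + (1−p*)·3.8338]/1.05 = 1.7113. B = V − Δ·S = 10.1987.
(2,2): S=36.5148. Δ = (V_up−V_dn)/(S_up−S_dn) = (0.0000−0.0145)/(46.0086−29.5770) = -0.0009. V = [p*·0.0000 + (1−p*)·0.0145]/1.05 = 0.0064. B = V − Δ·S = 0.0387.
(1,0): S=18.6300. Δ = (V_up−V_dn)/(S_up−S_dn) = (1.7113−6.6693)/(23.4738−15.0903) = -0.5914. V = [p*·1.7113 + (1−p*)·6.6693]/1.05 = 3.8334. B = V − Δ·S = 14.8512.
(1,1): S=28.9800. Δ = (V_up−V_dn)/(S_up−S_dn) = (0.0064−1.7113)/(36.5148−23.4738) = -0.1307. V = [p*·0.0064 + (1−p*)·1.7113]/1.05 = 0.7639. B = V − Δ·S = 4.5524.
(0,0): S=23.0000. Δ = (V_up−V_dn)/(S_up−S_dn) = (0.7639−3.8334)/(28.9800−18.6300) = -0.2966. V = [p*·0.7639 + (1−p*)·3.8334]/1.05 = 2.0917. B = V − Δ·S = 8.9129.
Each (Δ,B) replicates both successor values, so the strategy is self-financing and V0 is arbitrage-free.

(0,0): Delta=-0.2966 Bond=8.9129
(1,0): Delta=-0.5914 Bond=14.8512
(1,1): Delta=-0.1307 Bond=4.5524
(2,0): Delta=-1.0000 Bond=21.7596
(2,1): Delta=-0.3616 Bond=10.1987
(2,2): Delta=-0.0009 Bond=0.0387
(3,0): Delta=-1.0000 Bond=22.8476
(3,1): Delta=-1.0000 Bond=22.8476
(3,2): Delta=-0.0025 Bond=0.0870
(3,3): Delta=0.0000 Bond=0.0000
V0=2.0917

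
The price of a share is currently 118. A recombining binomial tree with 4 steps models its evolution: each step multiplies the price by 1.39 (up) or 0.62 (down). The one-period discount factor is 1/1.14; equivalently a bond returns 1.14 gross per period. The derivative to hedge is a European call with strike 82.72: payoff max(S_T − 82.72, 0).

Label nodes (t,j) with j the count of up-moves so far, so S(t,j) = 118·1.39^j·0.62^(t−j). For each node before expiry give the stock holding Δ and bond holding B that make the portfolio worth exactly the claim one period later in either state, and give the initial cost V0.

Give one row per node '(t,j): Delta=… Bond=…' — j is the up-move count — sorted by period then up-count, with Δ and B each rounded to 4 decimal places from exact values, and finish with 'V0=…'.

(0,0): Delta=0.9253 Bond=-37.3416
(1,0): Delta=0.7075 Bond=-26.6359
(1,1): Delta=0.9720 Bond=-50.2298
(2,0): Delta=0.0834 Bond=-2.0580
(2,1): Delta=0.8413 Bond=-43.9741
(2,2): Delta=1.0000 Bond=-63.6504
(3,0): Delta=0.0000 Bond=0.0000
(3,1): Delta=0.1013 Bond=-3.4740
(3,2): Delta=1.0000 Bond=-72.5614
(3,3): Delta=1.0000 Bond=-72.5614
V0=71.8409

No-arbitrage ⇒ martingale measure with p* = (R−d)/(u−d) = 0.6753.
Terminal payoffs: V(4,0)=0.0000, V(4,1)=0.0000, V(4,2)=4.9185, V(4,3)=113.7599, V(4,4)=357.7752
(3,0): S=28.1227. Δ = (V_up−V_dn)/(S_up−S_dn) = (0.0000−0.0000)/(39.0906−17.4361) = 0.0000. V = [p*·0.0000 + (1−p*)·0.0000]/1.14 = 0.0000. B = V − Δ·S = 0.0000.
(3,1): S=63.0493. Δ = (V_up−V_dn)/(S_up−S_dn) = (4.9185−0.0000)/(87.6385−39.0906) = 0.1013. V = [p*·4.9185 + (1−p*)·0.0000]/1.14 = 2.9137. B = V − Δ·S = -3.4740.
(3,2): S=141.3524. Δ = (V_up−V_dn)/(S_up−S_dn) = (113.7599−4.9185)/(196.4799−87.6385) = 1.0000. V = [p*·113.7599 + (1−p*)·4.9185]/1.14 = 68.7910. B = V − Δ·S = -72.5614.
(3,3): S=316.9030. Δ = (V_up−V_dn)/(S_up−S_dn) = (357.7752−113.7599)/(440.4952−196.4799) = 1.0000. V = [p*·357.7752 + (1−p*)·113.7599]/1.14 = 244.3416. B = V − Δ·S = -72.5614.
(2,0): S=45.3592. Δ = (V_up−V_dn)/(S_up−S_dn) = (2.9137−0.0000)/(63.0493−28.1227) = 0.0834. V = [p*·2.9137 + (1−p*)·0.0000]/1.14 = 1.7260. B = V − Δ·S = -2.0580.
(2,1): S=101.6924. Δ = (V_up−V_dn)/(S_up−S_dn) = (68.7910−2.9137)/(141.3524−63.0493) = 0.8413. V = [p*·68.7910 + (1−p*)·2.9137]/1.14 = 41.5809. B = V − Δ·S = -43.9741.
(2,2): S=227.9878. Δ = (V_up−V_dn)/(S_up−S_dn) = (244.3416−68.7910)/(316.9030−141.3524) = 1.0000. V = [p*·244.3416 + (1−p*)·68.7910]/1.14 = 164.3374. B = V − Δ·S = -63.6504.
(1,0): S=73.1600. Δ = (V_up−V_dn)/(S_up−S_dn) = (41.5809−1.7260)/(101.6924−45.3592) = 0.7075. V = [p*·41.5809 + (1−p*)·1.7260]/1.14 = 25.1237. B = V − Δ·S = -26.6359.
(1,1): S=164.0200. Δ = (V_up−V_dn)/(S_up−S_dn) = (164.3374−41.5809)/(227.9878−101.6924) = 0.9720. V = [p*·164.3374 + (1−p*)·41.5809]/1.14 = 109.1942. B = V − Δ·S = -50.2298.
(0,0): S=118.0000. Δ = (V_up−V_dn)/(S_up−S_dn) = (109.1942−25.1237)/(164.0200−73.1600) = 0.9253. V = [p*·109.1942 + (1−p*)·25.1237]/1.14 = 71.8409. B = V − Δ·S = -37.3416.
The time-0 hedge costs 71.8409, which is the no-arbitrage price.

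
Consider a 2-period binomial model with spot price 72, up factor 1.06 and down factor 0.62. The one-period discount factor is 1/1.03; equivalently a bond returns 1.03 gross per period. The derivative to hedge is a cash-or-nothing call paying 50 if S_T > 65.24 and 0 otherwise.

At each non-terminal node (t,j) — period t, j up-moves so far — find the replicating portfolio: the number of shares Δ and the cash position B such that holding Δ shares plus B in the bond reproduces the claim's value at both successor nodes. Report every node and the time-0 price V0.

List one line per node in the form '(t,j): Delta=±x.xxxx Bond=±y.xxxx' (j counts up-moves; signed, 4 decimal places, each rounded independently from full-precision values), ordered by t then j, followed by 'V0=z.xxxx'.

Risk-neutral probability p* = (R−d)/(u−d) = (1.03−0.62)/(1.06−0.62) = 0.9318.
Terminal values V(2,·): V(2,0)=0.0000, V(2,1)=0.0000, V(2,2)=50.0000
(1,0): S=44.6400. Δ = (V_up−V_dn)/(S_up−S_dn) = (0.0000−0.0000)/(47.3184−27.6768) = 0.0000. V = [p*·0.0000 + (1−p*)·0.0000]/1.03 = 0.0000. B = V − Δ·S = 0.0000.
(1,1): S=76.3200. Δ = (V_up−V_dn)/(S_up−S_dn) = (50.0000−0.0000)/(80.8992−47.3184) = 1.4889. V = [p*·50.0000 + (1−p*)·0.0000]/1.03 = 45.2339. B = V − Δ·S = -68.4025.
(0,0): S=72.0000. Δ = (V_up−V_dn)/(S_up−S_dn) = (45.2339−0.0000)/(76.3200−44.6400) = 1.4278. V = [p*·45.2339 + (1−p*)·0.0000]/1.03 = 40.9221. B = V − Δ·S = -61.8822.
Root portfolio cost Δ·72+B reproduces V0=40.9221.

(0,0): Delta=1.4278 Bond=-61.8822
(1,0): Delta=0.0000 Bond=0.0000
(1,1): Delta=1.4889 Bond=-68.4025
V0=40.9221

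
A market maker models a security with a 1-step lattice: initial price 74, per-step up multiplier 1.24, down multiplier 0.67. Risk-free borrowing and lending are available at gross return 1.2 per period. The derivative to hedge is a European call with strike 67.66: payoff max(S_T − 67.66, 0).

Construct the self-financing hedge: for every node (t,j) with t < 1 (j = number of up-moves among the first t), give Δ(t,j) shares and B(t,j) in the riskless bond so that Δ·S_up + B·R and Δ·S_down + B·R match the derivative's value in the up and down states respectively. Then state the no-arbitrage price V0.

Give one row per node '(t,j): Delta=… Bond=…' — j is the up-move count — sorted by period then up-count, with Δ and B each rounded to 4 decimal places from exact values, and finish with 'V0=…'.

Since d<R<u, set p* = (R−d)/(u−d) = 0.9298; price each node as the discounted p*-expectation of its children.
Terminal values V(1,·): V(1,0)=0.0000, V(1,1)=24.1000
(0,0): S=74.0000. Δ = (V_up−V_dn)/(S_up−S_dn) = (24.1000−0.0000)/(91.7600−49.5800) = 0.5714. V = [p*·24.1000 + (1−p*)·0.0000]/1.2 = 18.6740. B = V − Δ·S = -23.6067.
The time-0 hedge costs 18.6740, which is the no-arbitrage price.

(0,0): Delta=0.5714 Bond=-23.6067
V0=18.6740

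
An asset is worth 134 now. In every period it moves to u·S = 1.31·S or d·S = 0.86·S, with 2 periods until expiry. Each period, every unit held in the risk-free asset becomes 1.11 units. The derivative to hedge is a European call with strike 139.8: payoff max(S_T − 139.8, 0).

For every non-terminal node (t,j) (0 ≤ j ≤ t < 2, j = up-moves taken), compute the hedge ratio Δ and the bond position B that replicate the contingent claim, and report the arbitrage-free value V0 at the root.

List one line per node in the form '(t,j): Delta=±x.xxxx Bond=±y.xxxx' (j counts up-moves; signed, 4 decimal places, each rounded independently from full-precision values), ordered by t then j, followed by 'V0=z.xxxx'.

(0,0): Delta=0.7298 Bond=-70.7325
(1,0): Delta=0.2153 Bond=-19.2220
(1,1): Delta=1.0000 Bond=-125.9459
V0=27.0592

Under the risk-neutral measure, an up-move has probability p* = (R−d)/(u−d) = 0.5556 and values discount at R = 1.11.
At expiry t=2: V(2,0)=0.0000, V(2,1)=11.1644, V(2,2)=90.1574
Node (1,0) S=115.2400: V=(p*·11.1644+(1−p*)·0.0000)/1.11=5.5878; Δ=(11.1644−0.0000)/(150.9644−99.1064)=0.2153; B=V−Δ·S=-19.2220
Node (1,1) S=175.5400: V=(p*·90.1574+(1−p*)·11.1644)/1.11=49.5941; Δ=(90.1574−11.1644)/(229.9574−150.9644)=1.0000; B=V−Δ·S=-125.9459
Node (0,0) S=134.0000: V=(p*·49.5941+(1−p*)·5.5878)/1.11=27.0592; Δ=(49.5941−5.5878)/(175.5400−115.2400)=0.7298; B=V−Δ·S=-70.7325
Check: Δ(0,0)·S0 + B(0,0) = 27.0592 = V0.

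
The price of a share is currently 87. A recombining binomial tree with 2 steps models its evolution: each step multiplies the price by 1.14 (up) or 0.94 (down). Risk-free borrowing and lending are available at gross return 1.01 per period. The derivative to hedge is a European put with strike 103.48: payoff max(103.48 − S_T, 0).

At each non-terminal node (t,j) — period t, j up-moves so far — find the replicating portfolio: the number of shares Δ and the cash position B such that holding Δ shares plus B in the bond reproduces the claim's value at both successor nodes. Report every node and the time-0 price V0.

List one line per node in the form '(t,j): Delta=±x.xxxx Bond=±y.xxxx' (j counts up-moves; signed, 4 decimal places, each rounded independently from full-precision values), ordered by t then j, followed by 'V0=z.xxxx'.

Since d<R<u, set p* = (R−d)/(u−d) = 0.3500; price each node as the discounted p*-expectation of its children.
Terminal values V(2,·): V(2,0)=26.6068, V(2,1)=10.2508, V(2,2)=0.0000
  t=1,j=0: stock 81.7800 → up 93.2292 (V=10.2508), down 76.8732 (V=26.6068). Price 20.6754; hedge Δ=-1.0000, bond B=102.4554.
  t=1,j=1: stock 99.1800 → up 113.0652 (V=0.0000), down 93.2292 (V=10.2508). Price 6.5970; hedge Δ=-0.5168, bond B=57.8510.
  t=0,j=0: stock 87.0000 → up 99.1800 (V=6.5970), down 81.7800 (V=20.6754). Price 15.5921; hedge Δ=-0.8091, bond B=85.9841.
Check: Δ(0,0)·S0 + B(0,0) = 15.5921 = V0.

(0,0): Delta=-0.8091 Bond=85.9841
(1,0): Delta=-1.0000 Bond=102.4554
(1,1): Delta=-0.5168 Bond=57.8510
V0=15.5921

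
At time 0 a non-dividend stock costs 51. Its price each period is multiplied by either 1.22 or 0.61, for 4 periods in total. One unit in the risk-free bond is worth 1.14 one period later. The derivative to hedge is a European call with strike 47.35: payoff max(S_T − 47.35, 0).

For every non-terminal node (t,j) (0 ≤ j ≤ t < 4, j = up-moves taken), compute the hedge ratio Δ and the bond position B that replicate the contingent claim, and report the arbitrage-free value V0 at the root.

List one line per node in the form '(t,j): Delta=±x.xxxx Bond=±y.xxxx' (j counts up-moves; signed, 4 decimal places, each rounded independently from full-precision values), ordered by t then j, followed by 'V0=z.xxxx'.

(0,0): Delta=0.8628 Bond=-19.9957
(1,0): Delta=0.2798 Bond=-4.6577
(1,1): Delta=0.9068 Bond=-25.5328
(2,0): Delta=0.0000 Bond=0.0000
(2,1): Delta=0.3009 Bond=-6.1113
(2,2): Delta=0.9525 Bond=-32.5785
(3,0): Delta=0.0000 Bond=0.0000
(3,1): Delta=0.0000 Bond=0.0000
(3,2): Delta=0.3236 Bond=-8.0184
(3,3): Delta=1.0000 Bond=-41.5351
V0=24.0075

Risk-neutral probability p* = (R−d)/(u−d) = (1.14−0.61)/(1.22−0.61) = 0.8689.
Terminal payoffs: V(4,0)=0.0000, V(4,1)=0.0000, V(4,2)=0.0000, V(4,3)=9.1410, V(4,4)=65.6321
  t=3,j=0: stock 11.5760 → up 14.1228 (V=0.0000), down 7.0614 (V=0.0000). Price 0.0000; hedge Δ=0.0000, bond B=0.0000.
  t=3,j=1: stock 23.1521 → up 28.2455 (V=0.0000), down 14.1228 (V=0.0000). Price 0.0000; hedge Δ=0.0000, bond B=0.0000.
  t=3,j=2: stock 46.3041 → up 56.4910 (V=9.1410), down 28.2455 (V=0.0000). Price 6.9668; hedge Δ=0.3236, bond B=-8.0184.
  t=3,j=3: stock 92.6082 → up 112.9821 (V=65.6321), down 56.4910 (V=9.1410). Price 51.0732; hedge Δ=1.0000, bond B=-41.5351.
  t=2,j=0: stock 18.9771 → up 23.1521 (V=0.0000), down 11.5760 (V=0.0000). Price 0.0000; hedge Δ=0.0000, bond B=0.0000.
  t=2,j=1: stock 37.9542 → up 46.3041 (V=6.9668), down 23.1521 (V=0.0000). Price 5.3098; hedge Δ=0.3009, bond B=-6.1113.
  t=2,j=2: stock 75.9084 → up 92.6082 (V=51.0732), down 46.3041 (V=6.9668). Price 39.7270; hedge Δ=0.9525, bond B=-32.5785.
  t=1,j=0: stock 31.1100 → up 37.9542 (V=5.3098), down 18.9771 (V=0.0000). Price 4.0469; hedge Δ=0.2798, bond B=-4.6577.
  t=1,j=1: stock 62.2200 → up 75.9084 (V=39.7270), down 37.9542 (V=5.3098). Price 30.8888; hedge Δ=0.9068, bond B=-25.5328.
  t=0,j=0: stock 51.0000 → up 62.2200 (V=30.8888), down 31.1100 (V=4.0469). Price 24.0075; hedge Δ=0.8628, bond B=-19.9957.
Root portfolio cost Δ·51+B reproduces V0=24.0075.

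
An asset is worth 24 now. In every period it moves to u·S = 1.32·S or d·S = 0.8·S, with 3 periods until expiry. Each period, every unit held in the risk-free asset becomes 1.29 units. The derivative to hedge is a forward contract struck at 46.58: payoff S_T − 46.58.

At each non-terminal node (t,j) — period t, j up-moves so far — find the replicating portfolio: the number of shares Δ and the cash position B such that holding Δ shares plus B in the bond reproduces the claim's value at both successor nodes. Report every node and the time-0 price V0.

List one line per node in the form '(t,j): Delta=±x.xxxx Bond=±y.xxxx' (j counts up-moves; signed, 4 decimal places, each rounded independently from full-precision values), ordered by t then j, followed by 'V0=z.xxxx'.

(0,0): Delta=1.0000 Bond=-21.6985
(1,0): Delta=1.0000 Bond=-27.9911
(1,1): Delta=1.0000 Bond=-27.9911
(2,0): Delta=1.0000 Bond=-36.1085
(2,1): Delta=1.0000 Bond=-36.1085
(2,2): Delta=1.0000 Bond=-36.1085
V0=2.3015

No-arbitrage ⇒ martingale measure with p* = (R−d)/(u−d) = 0.9423.
At expiry t=3: V(3,0)=-34.2920, V(3,1)=-26.3048, V(3,2)=-13.1259, V(3,3)=8.6192
Node (2,0) S=15.3600: V=(p*·-26.3048+(1−p*)·-34.2920)/1.29=-20.7485; Δ=(-26.3048−-34.2920)/(20.2752−12.2880)=1.0000; B=V−Δ·S=-36.1085
Node (2,1) S=25.3440: V=(p*·-13.1259+(1−p*)·-26.3048)/1.29=-10.7645; Δ=(-13.1259−-26.3048)/(33.4541−20.2752)=1.0000; B=V−Δ·S=-36.1085
Node (2,2) S=41.8176: V=(p*·8.6192+(1−p*)·-13.1259)/1.29=5.7091; Δ=(8.6192−-13.1259)/(55.1992−33.4541)=1.0000; B=V−Δ·S=-36.1085
Node (1,0) S=19.2000: V=(p*·-10.7645+(1−p*)·-20.7485)/1.29=-8.7911; Δ=(-10.7645−-20.7485)/(25.3440−15.3600)=1.0000; B=V−Δ·S=-27.9911
Node (1,1) S=31.6800: V=(p*·5.7091+(1−p*)·-10.7645)/1.29=3.6889; Δ=(5.7091−-10.7645)/(41.8176−25.3440)=1.0000; B=V−Δ·S=-27.9911
Node (0,0) S=24.0000: V=(p*·3.6889+(1−p*)·-8.7911)/1.29=2.3015; Δ=(3.6889−-8.7911)/(31.6800−19.2000)=1.0000; B=V−Δ·S=-21.6985
Check: Δ(0,0)·S0 + B(0,0) = 2.3015 = V0.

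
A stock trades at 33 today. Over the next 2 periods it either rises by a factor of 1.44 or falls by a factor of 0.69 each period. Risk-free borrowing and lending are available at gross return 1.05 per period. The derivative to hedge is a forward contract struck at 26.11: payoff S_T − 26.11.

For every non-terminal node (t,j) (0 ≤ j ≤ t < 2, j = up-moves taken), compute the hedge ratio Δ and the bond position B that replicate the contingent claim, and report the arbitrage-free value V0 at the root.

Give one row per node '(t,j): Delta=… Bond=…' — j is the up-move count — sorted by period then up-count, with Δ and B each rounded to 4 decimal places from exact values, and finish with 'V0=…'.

(0,0): Delta=1.0000 Bond=-23.6825
(1,0): Delta=1.0000 Bond=-24.8667
(1,1): Delta=1.0000 Bond=-24.8667
V0=9.3175

Since d<R<u, set p* = (R−d)/(u−d) = 0.4800; price each node as the discounted p*-expectation of its children.
Terminal payoffs: V(2,0)=-10.3987, V(2,1)=6.6788, V(2,2)=42.3188
Node (1,0) S=22.7700: V=(p*·6.6788+(1−p*)·-10.3987)/1.05=-2.0967; Δ=(6.6788−-10.3987)/(32.7888−15.7113)=1.0000; B=V−Δ·S=-24.8667
Node (1,1) S=47.5200: V=(p*·42.3188+(1−p*)·6.6788)/1.05=22.6533; Δ=(42.3188−6.6788)/(68.4288−32.7888)=1.0000; B=V−Δ·S=-24.8667
Node (0,0) S=33.0000: V=(p*·22.6533+(1−p*)·-2.0967)/1.05=9.3175; Δ=(22.6533−-2.0967)/(47.5200−22.7700)=1.0000; B=V−Δ·S=-23.6825
Root portfolio cost Δ·33+B reproduces V0=9.3175.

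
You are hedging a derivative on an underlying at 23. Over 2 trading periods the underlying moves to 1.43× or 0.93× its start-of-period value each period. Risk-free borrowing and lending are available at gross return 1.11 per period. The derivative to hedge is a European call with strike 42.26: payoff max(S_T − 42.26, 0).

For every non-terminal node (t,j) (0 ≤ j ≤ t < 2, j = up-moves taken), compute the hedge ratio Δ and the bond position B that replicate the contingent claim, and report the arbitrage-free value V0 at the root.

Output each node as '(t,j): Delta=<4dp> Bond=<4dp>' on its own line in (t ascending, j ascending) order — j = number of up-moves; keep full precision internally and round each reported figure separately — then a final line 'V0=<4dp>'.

(0,0): Delta=0.1346 Bond=-2.5938
(1,0): Delta=0.0000 Bond=0.0000
(1,1): Delta=0.2902 Bond=-7.9975
V0=0.5020

Risk-neutral probability p* = (R−d)/(u−d) = (1.11−0.93)/(1.43−0.93) = 0.3600.
Payoff layer (t=2): V(2,0)=0.0000, V(2,1)=0.0000, V(2,2)=4.7727
(1,0): S=21.3900. Δ = (V_up−V_dn)/(S_up−S_dn) = (0.0000−0.0000)/(30.5877−19.8927) = 0.0000. V = [p*·0.0000 + (1−p*)·0.0000]/1.11 = 0.0000. B = V − Δ·S = 0.0000.
(1,1): S=32.8900. Δ = (V_up−V_dn)/(S_up−S_dn) = (4.7727−0.0000)/(47.0327−30.5877) = 0.2902. V = [p*·4.7727 + (1−p*)·0.0000]/1.11 = 1.5479. B = V − Δ·S = -7.9975.
(0,0): S=23.0000. Δ = (V_up−V_dn)/(S_up−S_dn) = (1.5479−0.0000)/(32.8900−21.3900) = 0.1346. V = [p*·1.5479 + (1−p*)·0.0000]/1.11 = 0.5020. B = V − Δ·S = -2.5938.
Self-financing check: at every node Δ·S+B equals the discounted successor values.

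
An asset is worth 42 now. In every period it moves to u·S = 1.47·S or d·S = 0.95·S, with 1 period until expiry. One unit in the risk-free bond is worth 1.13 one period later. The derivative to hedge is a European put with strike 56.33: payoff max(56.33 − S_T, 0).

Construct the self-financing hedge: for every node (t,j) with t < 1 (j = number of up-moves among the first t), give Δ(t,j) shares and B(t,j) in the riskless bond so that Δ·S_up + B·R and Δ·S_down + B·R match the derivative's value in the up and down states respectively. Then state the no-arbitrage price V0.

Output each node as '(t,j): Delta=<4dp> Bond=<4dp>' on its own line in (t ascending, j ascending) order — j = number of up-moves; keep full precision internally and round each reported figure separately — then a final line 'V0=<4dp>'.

(0,0): Delta=-0.7523 Bond=41.1030
V0=9.5068

Since d<R<u, set p* = (R−d)/(u−d) = 0.3462; price each node as the discounted p*-expectation of its children.
Payoff layer (t=1): V(1,0)=16.4300, V(1,1)=0.0000
Node (0,0) S=42.0000: V=(p*·0.0000+(1−p*)·16.4300)/1.13=9.5068; Δ=(0.0000−16.4300)/(61.7400−39.9000)=-0.7523; B=V−Δ·S=41.1030
Root portfolio cost Δ·42+B reproduces V0=9.5068.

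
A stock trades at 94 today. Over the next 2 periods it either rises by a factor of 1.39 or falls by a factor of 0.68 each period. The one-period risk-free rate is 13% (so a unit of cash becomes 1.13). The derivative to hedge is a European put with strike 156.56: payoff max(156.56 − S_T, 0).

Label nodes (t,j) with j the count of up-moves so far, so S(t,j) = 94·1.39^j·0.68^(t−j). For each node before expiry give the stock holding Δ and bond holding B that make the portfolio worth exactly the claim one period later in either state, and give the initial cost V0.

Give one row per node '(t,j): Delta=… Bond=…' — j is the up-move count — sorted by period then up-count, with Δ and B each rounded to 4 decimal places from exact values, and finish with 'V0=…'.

The replicating-portfolio and risk-neutral prices coincide; use p* = (1.13−0.68)/(1.39−0.68) = 0.6338 for the latter.
At expiry t=2: V(2,0)=113.0944, V(2,1)=67.7112, V(2,2)=0.0000
(1,0): S=63.9200. Δ = (V_up−V_dn)/(S_up−S_dn) = (67.7112−113.0944)/(88.8488−43.4656) = -1.0000. V = [p*·67.7112 + (1−p*)·113.0944]/1.13 = 74.6287. B = V − Δ·S = 138.5487.
(1,1): S=130.6600. Δ = (V_up−V_dn)/(S_up−S_dn) = (0.0000−67.7112)/(181.6174−88.8488) = -0.7299. V = [p*·0.0000 + (1−p*)·67.7112]/1.13 = 21.9431. B = V − Δ·S = 117.3109.
(0,0): S=94.0000. Δ = (V_up−V_dn)/(S_up−S_dn) = (21.9431−74.6287)/(130.6600−63.9200) = -0.7894. V = [p*·21.9431 + (1−p*)·74.6287]/1.13 = 36.4924. B = V − Δ·S = 110.6975.
Self-financing check: at every node Δ·S+B equals the discounted successor values.

(0,0): Delta=-0.7894 Bond=110.6975
(1,0): Delta=-1.0000 Bond=138.5487
(1,1): Delta=-0.7299 Bond=117.3109
V0=36.4924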